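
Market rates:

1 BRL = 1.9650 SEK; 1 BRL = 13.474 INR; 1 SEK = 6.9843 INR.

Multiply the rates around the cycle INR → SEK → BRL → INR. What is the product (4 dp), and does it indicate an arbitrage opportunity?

0.9818 (arbitrage exists)

Around INR → SEK → BRL → INR: 1 ÷ 6.9843 ÷ 1.9650 × 13.474 = 0.981773
Product < 1; profitable direction is INR → BRL → SEK → INR.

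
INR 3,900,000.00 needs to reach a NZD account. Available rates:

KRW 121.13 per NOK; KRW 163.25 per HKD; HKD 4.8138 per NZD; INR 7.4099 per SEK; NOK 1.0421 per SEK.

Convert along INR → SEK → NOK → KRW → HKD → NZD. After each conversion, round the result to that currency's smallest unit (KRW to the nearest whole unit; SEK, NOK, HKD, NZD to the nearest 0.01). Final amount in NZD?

NZD 84,541.93

INR 3,900,000.00 ÷ 7.4099 = SEK 526,322.89
SEK 526,322.89 × 1.0421 = NOK 548,481.08
NOK 548,481.08 × 121.13 = KRW 66,437,513
KRW 66,437,513 ÷ 163.25 = HKD 406,967.92
HKD 406,967.92 ÷ 4.8138 = NZD 84,541.93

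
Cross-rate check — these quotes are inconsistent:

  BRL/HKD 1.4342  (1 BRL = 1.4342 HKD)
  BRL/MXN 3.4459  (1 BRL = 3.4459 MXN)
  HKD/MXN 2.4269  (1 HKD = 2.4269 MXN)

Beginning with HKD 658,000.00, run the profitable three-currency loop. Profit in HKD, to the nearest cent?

Profit: HKD 6,637.47

Profitable loop is HKD → MXN → BRL → HKD:
HKD 658,000.00 × 2.4269 = MXN 1,596,900.20
MXN 1,596,900.20 ÷ 3.4459 = BRL 463,420.35
BRL 463,420.35 × 1.4342 = HKD 664,637.47
Profit = HKD 664,637.47 − HKD 658,000.00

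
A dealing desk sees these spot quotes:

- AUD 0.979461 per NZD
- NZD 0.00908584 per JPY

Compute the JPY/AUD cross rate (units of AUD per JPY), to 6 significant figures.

JPY/AUD = 0.00889923

1 JPY × 0.00908584 = 0.00908584 NZD
0.00908584 NZD × 0.979461 = 0.00889923 AUD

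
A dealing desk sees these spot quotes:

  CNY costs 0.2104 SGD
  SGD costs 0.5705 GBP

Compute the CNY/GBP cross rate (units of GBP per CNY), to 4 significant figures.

CNY/GBP = 0.1200

1 CNY × 0.2104 = 0.2104 SGD
0.2104 SGD × 0.5705 = 0.120033 GBP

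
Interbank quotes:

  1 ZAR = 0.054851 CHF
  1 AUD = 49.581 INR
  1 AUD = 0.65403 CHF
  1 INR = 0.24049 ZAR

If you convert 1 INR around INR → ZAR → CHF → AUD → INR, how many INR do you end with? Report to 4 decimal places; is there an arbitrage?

1.0000 (no arbitrage)

Around INR → ZAR → CHF → AUD → INR: 1 × 0.24049 × 0.054851 ÷ 0.65403 × 49.581 = 0.999998
Product ≈ 1 (deviation 0.000%, within rounding noise).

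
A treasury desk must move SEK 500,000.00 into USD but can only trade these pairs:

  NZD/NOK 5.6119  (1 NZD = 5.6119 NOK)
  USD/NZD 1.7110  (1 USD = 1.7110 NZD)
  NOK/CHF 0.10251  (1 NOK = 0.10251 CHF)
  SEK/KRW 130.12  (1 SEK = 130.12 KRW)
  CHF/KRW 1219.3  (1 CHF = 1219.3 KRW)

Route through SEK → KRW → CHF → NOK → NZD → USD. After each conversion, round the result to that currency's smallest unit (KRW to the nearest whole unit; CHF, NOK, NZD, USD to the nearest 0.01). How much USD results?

USD 54,209.74

SEK 500,000.00 × 130.12 = KRW 65,060,000
KRW 65,060,000 ÷ 1219.3 = CHF 53,358.48
CHF 53,358.48 ÷ 0.10251 = NOK 520,519.75
NOK 520,519.75 ÷ 5.6119 = NZD 92,752.86
NZD 92,752.86 ÷ 1.7110 = USD 54,209.74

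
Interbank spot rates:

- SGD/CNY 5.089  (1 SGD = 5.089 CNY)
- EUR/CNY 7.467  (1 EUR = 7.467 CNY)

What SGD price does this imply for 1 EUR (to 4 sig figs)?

EUR/SGD = 1.467

1 EUR × 7.467 = 7.467 CNY
7.467 CNY ÷ 5.089 = 1.46728 SGD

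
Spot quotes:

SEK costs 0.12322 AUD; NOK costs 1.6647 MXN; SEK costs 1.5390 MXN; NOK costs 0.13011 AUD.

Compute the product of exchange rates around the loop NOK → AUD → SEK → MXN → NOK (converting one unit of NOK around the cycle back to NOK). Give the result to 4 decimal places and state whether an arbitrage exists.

0.9762 (arbitrage exists)

Around NOK → AUD → SEK → MXN → NOK: 1 × 0.13011 ÷ 0.12322 × 1.5390 ÷ 1.6647 = 0.976185
Product < 1; profitable direction is NOK → MXN → SEK → AUD → NOK.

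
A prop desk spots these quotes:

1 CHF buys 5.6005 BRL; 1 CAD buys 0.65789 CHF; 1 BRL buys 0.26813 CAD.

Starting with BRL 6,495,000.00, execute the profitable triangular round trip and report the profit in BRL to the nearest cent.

Profitable loop is BRL → CHF → CAD → BRL:
BRL 6,495,000.00 ÷ 5.6005 = CHF 1,159,717.88
CHF 1,159,717.88 ÷ 0.65789 = CAD 1,762,783.87
CAD 1,762,783.87 ÷ 0.26813 = BRL 6,574,362.71
Profit = BRL 6,574,362.71 − BRL 6,495,000.00

Profit: BRL 79,362.71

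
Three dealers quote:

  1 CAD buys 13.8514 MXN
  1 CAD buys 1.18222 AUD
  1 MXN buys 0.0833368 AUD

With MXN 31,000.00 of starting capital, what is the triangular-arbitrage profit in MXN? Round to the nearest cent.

Profitable loop is MXN → CAD → AUD → MXN:
MXN 31,000.00 ÷ 13.8514 = CAD 2,238.04
CAD 2,238.04 × 1.18222 = AUD 2,645.86
AUD 2,645.86 ÷ 0.0833368 = MXN 31,748.96
Profit = MXN 31,748.96 − MXN 31,000.00

Profit: MXN 748.96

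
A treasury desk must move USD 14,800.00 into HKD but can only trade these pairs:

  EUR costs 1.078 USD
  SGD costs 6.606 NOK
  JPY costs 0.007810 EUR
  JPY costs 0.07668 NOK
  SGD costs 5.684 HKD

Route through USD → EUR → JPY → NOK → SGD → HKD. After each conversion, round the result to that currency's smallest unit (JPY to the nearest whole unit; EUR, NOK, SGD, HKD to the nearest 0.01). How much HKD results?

USD 14,800.00 ÷ 1.078 = EUR 13,729.13
EUR 13,729.13 ÷ 0.007810 = JPY 1,757,891
JPY 1,757,891 × 0.07668 = NOK 134,795.08
NOK 134,795.08 ÷ 6.606 = SGD 20,404.95
SGD 20,404.95 × 5.684 = HKD 115,981.74

HKD 115,981.74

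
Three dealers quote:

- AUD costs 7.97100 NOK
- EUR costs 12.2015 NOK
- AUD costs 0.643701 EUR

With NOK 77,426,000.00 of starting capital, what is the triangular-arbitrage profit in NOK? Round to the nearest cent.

Profitable loop is NOK → EUR → AUD → NOK:
NOK 77,426,000.00 ÷ 12.2015 = EUR 6,345,613.24
EUR 6,345,613.24 ÷ 0.643701 = AUD 9,858,013.65
AUD 9,858,013.65 × 7.97100 = NOK 78,578,226.80
Profit = NOK 78,578,226.80 − NOK 77,426,000.00

Profit: NOK 1,152,226.80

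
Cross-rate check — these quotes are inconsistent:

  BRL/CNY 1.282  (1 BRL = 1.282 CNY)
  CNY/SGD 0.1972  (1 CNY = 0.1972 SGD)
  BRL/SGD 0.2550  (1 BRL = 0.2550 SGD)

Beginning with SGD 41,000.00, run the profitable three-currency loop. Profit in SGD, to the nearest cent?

Profit: SGD 355.10

Profitable loop is SGD → CNY → BRL → SGD:
SGD 41,000.00 ÷ 0.1972 = CNY 207,910.75
CNY 207,910.75 ÷ 1.282 = BRL 162,176.87
BRL 162,176.87 × 0.2550 = SGD 41,355.10
Profit = SGD 41,355.10 − SGD 41,000.00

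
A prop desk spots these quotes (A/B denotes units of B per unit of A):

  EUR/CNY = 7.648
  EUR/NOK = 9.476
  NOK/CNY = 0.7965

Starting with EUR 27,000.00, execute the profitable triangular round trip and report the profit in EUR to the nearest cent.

Profit: EUR 359.04

Profitable loop is EUR → CNY → NOK → EUR:
EUR 27,000.00 × 7.648 = CNY 206,496.00
CNY 206,496.00 ÷ 0.7965 = NOK 259,254.24
NOK 259,254.24 ÷ 9.476 = EUR 27,359.04
Profit = EUR 27,359.04 − EUR 27,000.00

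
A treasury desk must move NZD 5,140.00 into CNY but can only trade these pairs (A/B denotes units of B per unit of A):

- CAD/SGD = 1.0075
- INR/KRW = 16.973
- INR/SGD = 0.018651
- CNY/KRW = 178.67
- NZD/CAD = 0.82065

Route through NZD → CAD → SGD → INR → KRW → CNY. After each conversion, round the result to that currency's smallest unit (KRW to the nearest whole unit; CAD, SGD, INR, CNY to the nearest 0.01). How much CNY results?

NZD 5,140.00 × 0.82065 = CAD 4,218.14
CAD 4,218.14 × 1.0075 = SGD 4,249.78
SGD 4,249.78 ÷ 0.018651 = INR 227,858.02
INR 227,858.02 × 16.973 = KRW 3,867,434
KRW 3,867,434 ÷ 178.67 = CNY 21,645.68

CNY 21,645.68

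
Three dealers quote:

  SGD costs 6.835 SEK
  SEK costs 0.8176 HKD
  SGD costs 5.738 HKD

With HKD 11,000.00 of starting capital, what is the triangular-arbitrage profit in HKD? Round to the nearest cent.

Profit: HKD 294.68

Profitable loop is HKD → SEK → SGD → HKD:
HKD 11,000.00 ÷ 0.8176 = SEK 13,454.01
SEK 13,454.01 ÷ 6.835 = SGD 1,968.40
SGD 1,968.40 × 5.738 = HKD 11,294.68
Profit = HKD 11,294.68 − HKD 11,000.00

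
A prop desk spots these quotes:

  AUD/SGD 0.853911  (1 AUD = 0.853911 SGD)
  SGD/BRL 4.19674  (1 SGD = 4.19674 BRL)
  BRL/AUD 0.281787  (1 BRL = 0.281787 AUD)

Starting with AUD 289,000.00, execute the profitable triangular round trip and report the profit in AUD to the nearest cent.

Profitable loop is AUD → SGD → BRL → AUD:
AUD 289,000.00 × 0.853911 = SGD 246,780.28
SGD 246,780.28 × 4.19674 = BRL 1,035,672.67
BRL 1,035,672.67 × 0.281787 = AUD 291,839.09
Profit = AUD 291,839.09 − AUD 289,000.00

Profit: AUD 2,839.09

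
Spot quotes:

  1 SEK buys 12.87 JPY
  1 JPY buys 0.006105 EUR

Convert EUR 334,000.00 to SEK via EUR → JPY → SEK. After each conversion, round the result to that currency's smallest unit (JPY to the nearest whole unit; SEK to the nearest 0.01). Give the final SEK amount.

EUR 334,000.00 ÷ 0.006105 = JPY 54,709,255
JPY 54,709,255 ÷ 12.87 = SEK 4,250,913.36

SEK 4,250,913.36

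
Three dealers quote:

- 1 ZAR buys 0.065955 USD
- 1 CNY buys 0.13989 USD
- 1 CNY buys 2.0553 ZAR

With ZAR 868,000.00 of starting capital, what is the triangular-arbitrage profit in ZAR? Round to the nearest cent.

Profit: ZAR 27,743.05

Profitable loop is ZAR → CNY → USD → ZAR:
ZAR 868,000.00 ÷ 2.0553 = CNY 422,322.78
CNY 422,322.78 × 0.13989 = USD 59,078.73
USD 59,078.73 ÷ 0.065955 = ZAR 895,743.05
Profit = ZAR 895,743.05 − ZAR 868,000.00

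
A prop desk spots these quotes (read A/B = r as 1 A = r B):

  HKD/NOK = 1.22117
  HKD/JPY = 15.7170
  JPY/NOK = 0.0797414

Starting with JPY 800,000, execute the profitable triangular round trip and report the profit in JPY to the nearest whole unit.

Profitable loop is JPY → NOK → HKD → JPY:
JPY 800,000 × 0.0797414 = NOK 63,793.12
NOK 63,793.12 ÷ 1.22117 = HKD 52,239.34
HKD 52,239.34 × 15.7170 = JPY 821,046
Profit = JPY 821,046 − JPY 800,000

Profit: JPY 21,046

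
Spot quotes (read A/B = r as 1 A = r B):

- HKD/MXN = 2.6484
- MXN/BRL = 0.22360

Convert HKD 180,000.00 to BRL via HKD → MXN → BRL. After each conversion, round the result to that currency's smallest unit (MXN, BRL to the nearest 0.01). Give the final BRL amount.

BRL 106,592.80

HKD 180,000.00 × 2.6484 = MXN 476,712.00
MXN 476,712.00 × 0.22360 = BRL 106,592.80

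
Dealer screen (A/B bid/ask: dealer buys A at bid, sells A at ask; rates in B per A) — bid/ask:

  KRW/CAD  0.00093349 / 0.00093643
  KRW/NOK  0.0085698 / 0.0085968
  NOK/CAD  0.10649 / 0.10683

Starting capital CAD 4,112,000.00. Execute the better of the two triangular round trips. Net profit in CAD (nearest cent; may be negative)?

Net profit: CAD 67,580.79

Best loop CAD → NOK → KRW → CAD:
CAD 4,112,000.00 ÷ 0.10683 (buy NOK at ask) = NOK 38,491,060.56
NOK 38,491,060.56 ÷ 0.0085968 (buy KRW at ask) = KRW 4,477,370,715
KRW 4,477,370,715 × 0.00093349 (sell KRW at bid) = CAD 4,179,580.79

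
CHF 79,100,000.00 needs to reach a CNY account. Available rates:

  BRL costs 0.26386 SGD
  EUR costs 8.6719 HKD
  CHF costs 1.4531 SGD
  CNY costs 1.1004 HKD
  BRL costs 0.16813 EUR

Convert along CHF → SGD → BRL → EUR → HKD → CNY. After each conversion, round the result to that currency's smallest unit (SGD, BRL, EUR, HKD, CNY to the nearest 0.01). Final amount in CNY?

CNY 577,174,746.12

CHF 79,100,000.00 × 1.4531 = SGD 114,940,210.00
SGD 114,940,210.00 ÷ 0.26386 = BRL 435,610,588.95
BRL 435,610,588.95 × 0.16813 = EUR 73,239,208.32
EUR 73,239,208.32 × 8.6719 = HKD 635,123,090.63
HKD 635,123,090.63 ÷ 1.1004 = CNY 577,174,746.12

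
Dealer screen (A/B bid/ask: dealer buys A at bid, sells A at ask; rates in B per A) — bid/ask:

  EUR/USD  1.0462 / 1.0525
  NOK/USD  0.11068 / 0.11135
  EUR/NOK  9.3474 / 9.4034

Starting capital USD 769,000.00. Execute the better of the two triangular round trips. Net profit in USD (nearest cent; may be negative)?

Net result: USD -637.92 (no profitable arbitrage after spreads)

Best loop USD → NOK → EUR → USD:
USD 769,000.00 ÷ 0.11135 (buy NOK at ask) = NOK 6,906,151.77
NOK 6,906,151.77 ÷ 9.4034 (buy EUR at ask) = EUR 734,431.35
EUR 734,431.35 × 1.0462 (sell EUR at bid) = USD 768,362.08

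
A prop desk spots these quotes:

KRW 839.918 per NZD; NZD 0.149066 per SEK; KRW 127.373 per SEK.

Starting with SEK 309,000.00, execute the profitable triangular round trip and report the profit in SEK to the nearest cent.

Profitable loop is SEK → KRW → NZD → SEK:
SEK 309,000.00 × 127.373 = KRW 39,358,257
KRW 39,358,257 ÷ 839.918 = NZD 46,859.64
NZD 46,859.64 ÷ 0.149066 = SEK 314,355.00
Profit = SEK 314,355.00 − SEK 309,000.00

Profit: SEK 5,355.00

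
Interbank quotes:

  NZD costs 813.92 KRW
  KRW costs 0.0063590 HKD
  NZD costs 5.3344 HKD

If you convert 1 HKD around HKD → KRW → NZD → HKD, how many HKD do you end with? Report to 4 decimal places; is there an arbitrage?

Around HKD → KRW → NZD → HKD: 1 ÷ 0.0063590 ÷ 813.92 × 5.3344 = 1.030659
Product > 1; profitable direction is HKD → KRW → NZD → HKD.

1.0307 (arbitrage exists)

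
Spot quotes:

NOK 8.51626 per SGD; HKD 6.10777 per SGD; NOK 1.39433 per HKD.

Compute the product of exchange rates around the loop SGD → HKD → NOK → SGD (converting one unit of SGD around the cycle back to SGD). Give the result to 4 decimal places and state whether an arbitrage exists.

1.0000 (no arbitrage)

Around SGD → HKD → NOK → SGD: 1 × 6.10777 × 1.39433 ÷ 8.51626 = 0.999998
Product ≈ 1 (deviation 0.000%, within rounding noise).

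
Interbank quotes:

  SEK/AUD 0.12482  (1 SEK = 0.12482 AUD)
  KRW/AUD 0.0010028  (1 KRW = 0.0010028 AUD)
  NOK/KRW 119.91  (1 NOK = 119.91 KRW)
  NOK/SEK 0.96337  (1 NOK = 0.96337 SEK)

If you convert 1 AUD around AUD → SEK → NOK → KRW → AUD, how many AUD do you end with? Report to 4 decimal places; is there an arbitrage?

1.0000 (no arbitrage)

Around AUD → SEK → NOK → KRW → AUD: 1 ÷ 0.12482 ÷ 0.96337 × 119.91 × 0.0010028 = 0.999983
Product ≈ 1 (deviation 0.002%, within rounding noise).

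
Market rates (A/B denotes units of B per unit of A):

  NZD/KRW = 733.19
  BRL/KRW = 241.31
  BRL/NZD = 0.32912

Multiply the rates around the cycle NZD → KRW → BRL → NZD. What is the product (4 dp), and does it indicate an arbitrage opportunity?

1.0000 (no arbitrage)

Around NZD → KRW → BRL → NZD: 1 × 733.19 ÷ 241.31 × 0.32912 = 0.999990
Product ≈ 1 (deviation 0.001%, within rounding noise).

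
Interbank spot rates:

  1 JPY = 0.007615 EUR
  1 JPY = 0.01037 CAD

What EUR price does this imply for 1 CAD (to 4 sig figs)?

CAD/EUR = 0.7343

1 CAD ÷ 0.01037 = 96.432 JPY
96.432 JPY × 0.007615 = 0.73433 EUR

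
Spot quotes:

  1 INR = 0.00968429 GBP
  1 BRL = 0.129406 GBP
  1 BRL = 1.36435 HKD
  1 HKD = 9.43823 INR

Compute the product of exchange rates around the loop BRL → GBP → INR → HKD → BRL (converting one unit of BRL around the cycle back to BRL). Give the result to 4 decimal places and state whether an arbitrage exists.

1.0377 (arbitrage exists)

Around BRL → GBP → INR → HKD → BRL: 1 × 0.129406 ÷ 0.00968429 ÷ 9.43823 ÷ 1.36435 = 1.037696
Product > 1; profitable direction is BRL → GBP → INR → HKD → BRL.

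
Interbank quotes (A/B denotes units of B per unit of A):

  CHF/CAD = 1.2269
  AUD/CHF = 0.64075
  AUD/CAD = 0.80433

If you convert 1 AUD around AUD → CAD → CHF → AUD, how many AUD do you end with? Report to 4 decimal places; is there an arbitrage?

1.0231 (arbitrage exists)

Around AUD → CAD → CHF → AUD: 1 × 0.80433 ÷ 1.2269 ÷ 0.64075 = 1.023143
Product > 1; profitable direction is AUD → CAD → CHF → AUD.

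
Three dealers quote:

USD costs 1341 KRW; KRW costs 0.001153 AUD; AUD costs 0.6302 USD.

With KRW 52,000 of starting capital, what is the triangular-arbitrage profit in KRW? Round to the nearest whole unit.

Profit: KRW 1,366

Profitable loop is KRW → USD → AUD → KRW:
KRW 52,000 ÷ 1341 = USD 38.78
USD 38.78 ÷ 0.6302 = AUD 61.53
AUD 61.53 ÷ 0.001153 = KRW 53,366
Profit = KRW 53,366 − KRW 52,000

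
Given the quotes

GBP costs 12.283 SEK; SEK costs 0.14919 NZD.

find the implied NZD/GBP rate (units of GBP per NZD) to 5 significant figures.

1 NZD ÷ 0.14919 = 6.70286 SEK
6.70286 SEK ÷ 12.283 = 0.545702 GBP

NZD/GBP = 0.54570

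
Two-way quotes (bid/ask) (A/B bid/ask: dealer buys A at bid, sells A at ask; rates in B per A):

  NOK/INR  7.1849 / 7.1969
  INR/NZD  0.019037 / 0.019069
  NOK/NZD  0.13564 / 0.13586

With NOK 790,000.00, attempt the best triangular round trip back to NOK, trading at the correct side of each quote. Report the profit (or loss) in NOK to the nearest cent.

Best loop NOK → INR → NZD → NOK:
NOK 790,000.00 × 7.1849 (sell NOK at bid) = INR 5,676,071.00
INR 5,676,071.00 × 0.019037 (sell INR at bid) = NZD 108,055.36
NZD 108,055.36 ÷ 0.13586 (buy NOK at ask) = NOK 795,343.47

Net profit: NOK 5,343.47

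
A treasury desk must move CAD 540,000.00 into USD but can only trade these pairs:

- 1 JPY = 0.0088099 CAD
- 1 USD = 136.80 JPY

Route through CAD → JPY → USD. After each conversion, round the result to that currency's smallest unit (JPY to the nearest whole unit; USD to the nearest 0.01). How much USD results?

USD 448,060.53

CAD 540,000.00 ÷ 0.0088099 = JPY 61,294,680
JPY 61,294,680 ÷ 136.80 = USD 448,060.53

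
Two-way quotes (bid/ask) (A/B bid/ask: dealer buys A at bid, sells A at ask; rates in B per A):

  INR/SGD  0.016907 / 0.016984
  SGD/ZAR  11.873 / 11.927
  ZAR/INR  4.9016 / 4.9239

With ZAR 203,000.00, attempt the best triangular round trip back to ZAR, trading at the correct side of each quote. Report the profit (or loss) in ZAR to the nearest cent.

Best loop ZAR → SGD → INR → ZAR:
ZAR 203,000.00 ÷ 11.927 (buy SGD at ask) = SGD 17,020.21
SGD 17,020.21 ÷ 0.016984 (buy INR at ask) = INR 1,002,131.79
INR 1,002,131.79 ÷ 4.9239 (buy ZAR at ask) = ZAR 203,523.99

Net profit: ZAR 523.99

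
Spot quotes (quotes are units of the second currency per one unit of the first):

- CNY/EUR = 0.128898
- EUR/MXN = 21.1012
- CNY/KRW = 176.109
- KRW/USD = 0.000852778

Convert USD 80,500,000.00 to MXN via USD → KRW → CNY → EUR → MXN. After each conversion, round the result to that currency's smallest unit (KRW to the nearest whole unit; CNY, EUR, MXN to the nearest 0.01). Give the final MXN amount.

MXN 1,457,913,220.07

USD 80,500,000.00 ÷ 0.000852778 = KRW 94,397,369,538
KRW 94,397,369,538 ÷ 176.109 = CNY 536,016,725.65
CNY 536,016,725.65 × 0.128898 = EUR 69,091,483.90
EUR 69,091,483.90 × 21.1012 = MXN 1,457,913,220.07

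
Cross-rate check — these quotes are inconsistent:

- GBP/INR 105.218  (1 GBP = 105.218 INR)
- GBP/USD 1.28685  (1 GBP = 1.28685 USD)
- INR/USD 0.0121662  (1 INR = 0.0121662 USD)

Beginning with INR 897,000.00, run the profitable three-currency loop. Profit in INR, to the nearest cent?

Profit: INR 4,727.63

Profitable loop is INR → GBP → USD → INR:
INR 897,000.00 ÷ 105.218 = GBP 8,525.16
GBP 8,525.16 × 1.28685 = USD 10,970.60
USD 10,970.60 ÷ 0.0121662 = INR 901,727.63
Profit = INR 901,727.63 − INR 897,000.00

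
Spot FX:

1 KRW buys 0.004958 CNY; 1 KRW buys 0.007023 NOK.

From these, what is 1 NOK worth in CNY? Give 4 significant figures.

1 NOK ÷ 0.007023 = 142.389 KRW
142.389 KRW × 0.004958 = 0.705966 CNY

NOK/CNY = 0.7060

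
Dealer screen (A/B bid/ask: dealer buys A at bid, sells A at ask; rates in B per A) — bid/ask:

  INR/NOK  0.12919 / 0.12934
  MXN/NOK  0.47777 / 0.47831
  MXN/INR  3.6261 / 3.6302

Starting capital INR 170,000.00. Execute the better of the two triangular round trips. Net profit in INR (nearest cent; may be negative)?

Best loop INR → MXN → NOK → INR:
INR 170,000.00 ÷ 3.6302 (buy MXN at ask) = MXN 46,829.38
MXN 46,829.38 × 0.47777 (sell MXN at bid) = NOK 22,373.67
NOK 22,373.67 ÷ 0.12934 (buy INR at ask) = INR 172,983.38

Net profit: INR 2,983.38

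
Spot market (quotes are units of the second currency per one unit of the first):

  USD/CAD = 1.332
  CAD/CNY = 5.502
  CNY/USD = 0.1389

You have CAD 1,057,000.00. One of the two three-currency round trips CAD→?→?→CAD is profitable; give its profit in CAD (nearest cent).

Profit: CAD 18,974.66

Profitable loop is CAD → CNY → USD → CAD:
CAD 1,057,000.00 × 5.502 = CNY 5,815,614.00
CNY 5,815,614.00 × 0.1389 = USD 807,788.78
USD 807,788.78 × 1.332 = CAD 1,075,974.66
Profit = CAD 1,075,974.66 − CAD 1,057,000.00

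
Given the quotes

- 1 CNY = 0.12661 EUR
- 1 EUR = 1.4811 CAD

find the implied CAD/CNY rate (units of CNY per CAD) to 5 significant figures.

CAD/CNY = 5.3327

1 CAD ÷ 1.4811 = 0.675174 EUR
0.675174 EUR ÷ 0.12661 = 5.33271 CNY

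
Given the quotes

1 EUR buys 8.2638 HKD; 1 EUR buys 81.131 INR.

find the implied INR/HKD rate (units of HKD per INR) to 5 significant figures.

INR/HKD = 0.10186

1 INR ÷ 81.131 = 0.0123257 EUR
0.0123257 EUR × 8.2638 = 0.101857 HKD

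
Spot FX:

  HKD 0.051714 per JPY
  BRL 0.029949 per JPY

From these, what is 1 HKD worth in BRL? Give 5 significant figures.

1 HKD ÷ 0.051714 = 19.3371 JPY
19.3371 JPY × 0.029949 = 0.579128 BRL

HKD/BRL = 0.57913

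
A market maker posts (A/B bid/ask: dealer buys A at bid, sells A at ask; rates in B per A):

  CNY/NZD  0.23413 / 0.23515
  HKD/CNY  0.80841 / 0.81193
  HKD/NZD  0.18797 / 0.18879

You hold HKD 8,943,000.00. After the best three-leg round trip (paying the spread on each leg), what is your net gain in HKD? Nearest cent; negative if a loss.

Net profit: HKD 22,881.33

Best loop HKD → CNY → NZD → HKD:
HKD 8,943,000.00 × 0.80841 (sell HKD at bid) = CNY 7,229,610.63
CNY 7,229,610.63 × 0.23413 (sell CNY at bid) = NZD 1,692,668.74
NZD 1,692,668.74 ÷ 0.18879 (buy HKD at ask) = HKD 8,965,881.33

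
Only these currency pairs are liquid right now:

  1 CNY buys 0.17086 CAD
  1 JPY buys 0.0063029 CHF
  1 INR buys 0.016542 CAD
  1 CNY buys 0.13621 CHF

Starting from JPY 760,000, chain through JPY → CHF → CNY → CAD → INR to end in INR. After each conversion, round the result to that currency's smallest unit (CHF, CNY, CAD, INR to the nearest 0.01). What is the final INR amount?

JPY 760,000 × 0.0063029 = CHF 4,790.20
CHF 4,790.20 ÷ 0.13621 = CNY 35,167.76
CNY 35,167.76 × 0.17086 = CAD 6,008.76
CAD 6,008.76 ÷ 0.016542 = INR 363,242.66

INR 363,242.66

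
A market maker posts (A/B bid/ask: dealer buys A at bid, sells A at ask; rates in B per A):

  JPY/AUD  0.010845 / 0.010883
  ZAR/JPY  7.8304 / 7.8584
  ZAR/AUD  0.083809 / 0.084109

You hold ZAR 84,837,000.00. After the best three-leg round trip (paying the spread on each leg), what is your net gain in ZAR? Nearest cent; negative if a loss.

Best loop ZAR → JPY → AUD → ZAR:
ZAR 84,837,000.00 × 7.8304 (sell ZAR at bid) = JPY 664,307,645
JPY 664,307,645 × 0.010845 (sell JPY at bid) = AUD 7,204,416.41
AUD 7,204,416.41 ÷ 0.084109 (buy ZAR at ask) = ZAR 85,655,713.51

Net profit: ZAR 818,713.51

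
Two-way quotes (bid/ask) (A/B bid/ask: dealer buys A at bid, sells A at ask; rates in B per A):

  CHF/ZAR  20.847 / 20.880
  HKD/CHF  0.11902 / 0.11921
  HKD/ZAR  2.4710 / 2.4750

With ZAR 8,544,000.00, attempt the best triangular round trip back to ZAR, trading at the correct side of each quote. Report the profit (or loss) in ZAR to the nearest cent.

Best loop ZAR → HKD → CHF → ZAR:
ZAR 8,544,000.00 ÷ 2.4750 (buy HKD at ask) = HKD 3,452,121.21
HKD 3,452,121.21 × 0.11902 (sell HKD at bid) = CHF 410,871.47
CHF 410,871.47 × 20.847 (sell CHF at bid) = ZAR 8,565,437.47

Net profit: ZAR 21,437.47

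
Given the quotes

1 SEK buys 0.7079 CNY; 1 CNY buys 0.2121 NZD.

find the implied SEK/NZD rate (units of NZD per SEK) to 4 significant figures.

1 SEK × 0.7079 = 0.7079 CNY
0.7079 CNY × 0.2121 = 0.150146 NZD

SEK/NZD = 0.1501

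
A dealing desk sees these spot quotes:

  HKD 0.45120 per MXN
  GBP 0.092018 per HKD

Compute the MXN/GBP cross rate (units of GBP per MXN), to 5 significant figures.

1 MXN × 0.45120 = 0.4512 HKD
0.4512 HKD × 0.092018 = 0.0415185 GBP

MXN/GBP = 0.041519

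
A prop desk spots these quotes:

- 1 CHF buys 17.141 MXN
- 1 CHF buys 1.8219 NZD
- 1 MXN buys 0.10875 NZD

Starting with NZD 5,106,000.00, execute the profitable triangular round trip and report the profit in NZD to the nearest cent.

Profit: NZD 118,222.86

Profitable loop is NZD → CHF → MXN → NZD:
NZD 5,106,000.00 ÷ 1.8219 = CHF 2,802,568.75
CHF 2,802,568.75 × 17.141 = MXN 48,038,830.89
MXN 48,038,830.89 × 0.10875 = NZD 5,224,222.86
Profit = NZD 5,224,222.86 − NZD 5,106,000.00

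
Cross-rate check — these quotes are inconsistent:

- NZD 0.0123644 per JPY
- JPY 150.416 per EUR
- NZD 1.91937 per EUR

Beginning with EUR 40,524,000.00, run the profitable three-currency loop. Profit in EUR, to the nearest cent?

Profitable loop is EUR → NZD → JPY → EUR:
EUR 40,524,000.00 × 1.91937 = NZD 77,780,549.88
NZD 77,780,549.88 ÷ 0.0123644 = JPY 6,290,685,345
JPY 6,290,685,345 ÷ 150.416 = EUR 41,821,916.19
Profit = EUR 41,821,916.19 − EUR 40,524,000.00

Profit: EUR 1,297,916.19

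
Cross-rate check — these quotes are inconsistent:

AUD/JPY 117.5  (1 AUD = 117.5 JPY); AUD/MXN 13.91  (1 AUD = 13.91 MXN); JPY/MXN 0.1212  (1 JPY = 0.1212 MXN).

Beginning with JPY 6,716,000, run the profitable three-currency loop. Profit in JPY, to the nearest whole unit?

Profitable loop is JPY → MXN → AUD → JPY:
JPY 6,716,000 × 0.1212 = MXN 813,979.20
MXN 813,979.20 ÷ 13.91 = AUD 58,517.56
AUD 58,517.56 × 117.5 = JPY 6,875,813
Profit = JPY 6,875,813 − JPY 6,716,000

Profit: JPY 159,813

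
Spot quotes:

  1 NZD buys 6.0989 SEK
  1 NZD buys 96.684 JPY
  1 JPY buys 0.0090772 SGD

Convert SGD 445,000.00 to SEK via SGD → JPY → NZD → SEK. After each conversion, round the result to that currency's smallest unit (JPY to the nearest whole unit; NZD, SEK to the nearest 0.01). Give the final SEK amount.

SGD 445,000.00 ÷ 0.0090772 = JPY 49,023,928
JPY 49,023,928 ÷ 96.684 = NZD 507,053.16
NZD 507,053.16 × 6.0989 = SEK 3,092,466.52

SEK 3,092,466.52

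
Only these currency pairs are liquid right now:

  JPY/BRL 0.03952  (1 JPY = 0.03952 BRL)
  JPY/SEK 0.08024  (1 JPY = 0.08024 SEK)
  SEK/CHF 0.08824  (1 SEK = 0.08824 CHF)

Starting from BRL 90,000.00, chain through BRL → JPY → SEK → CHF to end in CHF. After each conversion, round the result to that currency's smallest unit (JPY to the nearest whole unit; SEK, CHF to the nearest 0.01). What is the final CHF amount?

CHF 16,124.34

BRL 90,000.00 ÷ 0.03952 = JPY 2,277,328
JPY 2,277,328 × 0.08024 = SEK 182,732.80
SEK 182,732.80 × 0.08824 = CHF 16,124.34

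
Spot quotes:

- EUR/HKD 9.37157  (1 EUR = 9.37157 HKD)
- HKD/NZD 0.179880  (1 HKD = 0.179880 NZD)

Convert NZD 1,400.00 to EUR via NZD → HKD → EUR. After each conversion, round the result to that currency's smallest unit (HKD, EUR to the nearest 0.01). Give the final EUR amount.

EUR 830.49

NZD 1,400.00 ÷ 0.179880 = HKD 7,782.97
HKD 7,782.97 ÷ 9.37157 = EUR 830.49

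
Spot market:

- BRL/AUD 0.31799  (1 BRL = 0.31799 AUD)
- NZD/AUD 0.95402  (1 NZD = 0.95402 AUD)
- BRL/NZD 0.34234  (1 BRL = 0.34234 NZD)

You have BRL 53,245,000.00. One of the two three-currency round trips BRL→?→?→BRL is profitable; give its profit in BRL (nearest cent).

Profit: BRL 1,441,546.01

Profitable loop is BRL → NZD → AUD → BRL:
BRL 53,245,000.00 × 0.34234 = NZD 18,227,893.30
NZD 18,227,893.30 × 0.95402 = AUD 17,389,774.77
AUD 17,389,774.77 ÷ 0.31799 = BRL 54,686,546.01
Profit = BRL 54,686,546.01 − BRL 53,245,000.00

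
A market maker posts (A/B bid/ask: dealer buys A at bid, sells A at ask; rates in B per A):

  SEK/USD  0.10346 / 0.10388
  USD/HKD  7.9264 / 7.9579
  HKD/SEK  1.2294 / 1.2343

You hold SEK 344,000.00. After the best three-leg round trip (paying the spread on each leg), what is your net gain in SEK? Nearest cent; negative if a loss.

Best loop SEK → USD → HKD → SEK:
SEK 344,000.00 × 0.10346 (sell SEK at bid) = USD 35,590.24
USD 35,590.24 × 7.9264 (sell USD at bid) = HKD 282,102.48
HKD 282,102.48 × 1.2294 (sell HKD at bid) = SEK 346,816.79

Net profit: SEK 2,816.79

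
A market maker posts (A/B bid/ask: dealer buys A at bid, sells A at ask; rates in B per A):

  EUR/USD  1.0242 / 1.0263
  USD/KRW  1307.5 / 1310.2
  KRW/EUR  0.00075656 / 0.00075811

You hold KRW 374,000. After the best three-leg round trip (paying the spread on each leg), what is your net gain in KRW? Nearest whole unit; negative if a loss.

Net profit: KRW 4,915

Best loop KRW → EUR → USD → KRW:
KRW 374,000 × 0.00075656 (sell KRW at bid) = EUR 282.95
EUR 282.95 × 1.0242 (sell EUR at bid) = USD 289.80
USD 289.80 × 1307.5 (sell USD at bid) = KRW 378,915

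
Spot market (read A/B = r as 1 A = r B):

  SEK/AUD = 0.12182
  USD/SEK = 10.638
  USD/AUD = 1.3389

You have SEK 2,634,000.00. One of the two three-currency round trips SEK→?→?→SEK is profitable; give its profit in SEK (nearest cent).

Profitable loop is SEK → USD → AUD → SEK:
SEK 2,634,000.00 ÷ 10.638 = USD 247,602.93
USD 247,602.93 × 1.3389 = AUD 331,515.57
AUD 331,515.57 ÷ 0.12182 = SEK 2,721,355.83
Profit = SEK 2,721,355.83 − SEK 2,634,000.00

Profit: SEK 87,355.83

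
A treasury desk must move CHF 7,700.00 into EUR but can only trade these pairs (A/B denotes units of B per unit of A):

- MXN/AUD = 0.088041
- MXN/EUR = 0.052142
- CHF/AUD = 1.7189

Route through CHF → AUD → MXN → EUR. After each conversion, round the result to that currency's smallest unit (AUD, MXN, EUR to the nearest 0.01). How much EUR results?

CHF 7,700.00 × 1.7189 = AUD 13,235.53
AUD 13,235.53 ÷ 0.088041 = MXN 150,333.71
MXN 150,333.71 × 0.052142 = EUR 7,838.70

EUR 7,838.70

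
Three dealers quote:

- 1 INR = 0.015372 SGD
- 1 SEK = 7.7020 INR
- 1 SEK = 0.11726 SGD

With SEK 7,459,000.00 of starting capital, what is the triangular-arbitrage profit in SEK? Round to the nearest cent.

Profit: SEK 72,207.39

Profitable loop is SEK → INR → SGD → SEK:
SEK 7,459,000.00 × 7.7020 = INR 57,449,218.00
INR 57,449,218.00 × 0.015372 = SGD 883,109.38
SGD 883,109.38 ÷ 0.11726 = SEK 7,531,207.39
Profit = SEK 7,531,207.39 − SEK 7,459,000.00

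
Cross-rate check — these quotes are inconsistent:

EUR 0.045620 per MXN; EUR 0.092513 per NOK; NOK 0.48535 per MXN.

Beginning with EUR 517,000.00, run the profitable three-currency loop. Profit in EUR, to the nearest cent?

Profit: EUR 8,276.57

Profitable loop is EUR → NOK → MXN → EUR:
EUR 517,000.00 ÷ 0.092513 = NOK 5,588,403.79
NOK 5,588,403.79 ÷ 0.48535 = MXN 11,514,172.85
MXN 11,514,172.85 × 0.045620 = EUR 525,276.57
Profit = EUR 525,276.57 − EUR 517,000.00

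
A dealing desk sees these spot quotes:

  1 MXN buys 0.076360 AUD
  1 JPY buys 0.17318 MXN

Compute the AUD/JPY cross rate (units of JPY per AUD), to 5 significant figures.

AUD/JPY = 75.620

1 AUD ÷ 0.076360 = 13.0959 MXN
13.0959 MXN ÷ 0.17318 = 75.6199 JPY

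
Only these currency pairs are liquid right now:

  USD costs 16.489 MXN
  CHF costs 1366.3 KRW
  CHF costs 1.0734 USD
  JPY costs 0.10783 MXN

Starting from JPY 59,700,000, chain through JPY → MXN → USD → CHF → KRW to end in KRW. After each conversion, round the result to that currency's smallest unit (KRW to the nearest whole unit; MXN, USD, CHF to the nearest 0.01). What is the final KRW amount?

KRW 496,940,156

JPY 59,700,000 × 0.10783 = MXN 6,437,451.00
MXN 6,437,451.00 ÷ 16.489 = USD 390,408.82
USD 390,408.82 ÷ 1.0734 = CHF 363,712.33
CHF 363,712.33 × 1366.3 = KRW 496,940,156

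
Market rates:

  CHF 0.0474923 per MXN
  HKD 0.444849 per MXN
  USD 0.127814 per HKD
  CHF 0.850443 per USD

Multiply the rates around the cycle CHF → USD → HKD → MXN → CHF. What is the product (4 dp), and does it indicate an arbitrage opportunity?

Around CHF → USD → HKD → MXN → CHF: 1 ÷ 0.850443 ÷ 0.127814 ÷ 0.444849 × 0.0474923 = 0.982171
Product < 1; profitable direction is CHF → MXN → HKD → USD → CHF.

0.9822 (arbitrage exists)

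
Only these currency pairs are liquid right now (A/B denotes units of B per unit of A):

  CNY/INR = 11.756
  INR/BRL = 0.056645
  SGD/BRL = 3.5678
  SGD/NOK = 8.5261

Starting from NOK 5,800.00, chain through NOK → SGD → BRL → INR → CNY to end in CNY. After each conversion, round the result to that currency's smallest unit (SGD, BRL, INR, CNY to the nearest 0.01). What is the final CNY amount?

NOK 5,800.00 ÷ 8.5261 = SGD 680.26
SGD 680.26 × 3.5678 = BRL 2,427.03
BRL 2,427.03 ÷ 0.056645 = INR 42,846.32
INR 42,846.32 ÷ 11.756 = CNY 3,644.63

CNY 3,644.63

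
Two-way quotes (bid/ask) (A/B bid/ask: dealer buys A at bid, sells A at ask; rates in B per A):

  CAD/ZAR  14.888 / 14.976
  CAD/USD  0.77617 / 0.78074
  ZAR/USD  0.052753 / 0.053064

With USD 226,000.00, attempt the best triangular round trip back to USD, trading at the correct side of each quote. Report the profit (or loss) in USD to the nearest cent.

Best loop USD → CAD → ZAR → USD:
USD 226,000.00 ÷ 0.78074 (buy CAD at ask) = CAD 289,468.97
CAD 289,468.97 × 14.888 (sell CAD at bid) = ZAR 4,309,613.96
ZAR 4,309,613.96 × 0.052753 (sell ZAR at bid) = USD 227,345.07

Net profit: USD 1,345.07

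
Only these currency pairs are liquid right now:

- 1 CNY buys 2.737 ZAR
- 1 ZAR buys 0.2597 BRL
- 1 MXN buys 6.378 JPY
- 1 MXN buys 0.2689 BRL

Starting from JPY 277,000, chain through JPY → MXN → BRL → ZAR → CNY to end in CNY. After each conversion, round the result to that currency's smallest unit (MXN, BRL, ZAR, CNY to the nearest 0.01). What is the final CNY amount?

JPY 277,000 ÷ 6.378 = MXN 43,430.54
MXN 43,430.54 × 0.2689 = BRL 11,678.47
BRL 11,678.47 ÷ 0.2597 = ZAR 44,969.08
ZAR 44,969.08 ÷ 2.737 = CNY 16,430.06

CNY 16,430.06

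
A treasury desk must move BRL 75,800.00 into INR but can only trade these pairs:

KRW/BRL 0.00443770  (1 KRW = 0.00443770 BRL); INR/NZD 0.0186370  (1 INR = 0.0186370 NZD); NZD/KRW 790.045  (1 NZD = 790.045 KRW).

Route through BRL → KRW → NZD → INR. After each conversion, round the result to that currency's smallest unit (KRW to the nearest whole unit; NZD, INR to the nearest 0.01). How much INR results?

BRL 75,800.00 ÷ 0.00443770 = KRW 17,080,920
KRW 17,080,920 ÷ 790.045 = NZD 21,620.19
NZD 21,620.19 ÷ 0.0186370 = INR 1,160,068.14

INR 1,160,068.14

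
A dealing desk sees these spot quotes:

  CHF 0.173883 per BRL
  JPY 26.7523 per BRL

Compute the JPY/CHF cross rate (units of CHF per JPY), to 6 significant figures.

JPY/CHF = 0.00649974

1 JPY ÷ 26.7523 = 0.03738 BRL
0.03738 BRL × 0.173883 = 0.00649974 CHF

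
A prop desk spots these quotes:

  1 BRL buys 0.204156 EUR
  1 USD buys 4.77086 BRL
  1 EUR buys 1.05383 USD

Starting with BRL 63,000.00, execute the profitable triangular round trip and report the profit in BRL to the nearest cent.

Profit: BRL 1,665.10

Profitable loop is BRL → EUR → USD → BRL:
BRL 63,000.00 × 0.204156 = EUR 12,861.83
EUR 12,861.83 × 1.05383 = USD 13,554.18
USD 13,554.18 × 4.77086 = BRL 64,665.10
Profit = BRL 64,665.10 − BRL 63,000.00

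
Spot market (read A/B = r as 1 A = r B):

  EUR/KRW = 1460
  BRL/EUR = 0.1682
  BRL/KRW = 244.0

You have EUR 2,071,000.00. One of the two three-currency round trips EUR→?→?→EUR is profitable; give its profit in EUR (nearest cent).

Profitable loop is EUR → KRW → BRL → EUR:
EUR 2,071,000.00 × 1460 = KRW 3,023,660,000
KRW 3,023,660,000 ÷ 244.0 = BRL 12,392,049.18
BRL 12,392,049.18 × 0.1682 = EUR 2,084,342.67
Profit = EUR 2,084,342.67 − EUR 2,071,000.00

Profit: EUR 13,342.67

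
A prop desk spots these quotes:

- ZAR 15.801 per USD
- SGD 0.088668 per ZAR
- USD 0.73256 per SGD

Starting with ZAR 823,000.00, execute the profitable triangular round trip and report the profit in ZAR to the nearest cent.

Profit: ZAR 21,684.49

Profitable loop is ZAR → SGD → USD → ZAR:
ZAR 823,000.00 × 0.088668 = SGD 72,973.76
SGD 72,973.76 × 0.73256 = USD 53,457.66
USD 53,457.66 × 15.801 = ZAR 844,684.49
Profit = ZAR 844,684.49 − ZAR 823,000.00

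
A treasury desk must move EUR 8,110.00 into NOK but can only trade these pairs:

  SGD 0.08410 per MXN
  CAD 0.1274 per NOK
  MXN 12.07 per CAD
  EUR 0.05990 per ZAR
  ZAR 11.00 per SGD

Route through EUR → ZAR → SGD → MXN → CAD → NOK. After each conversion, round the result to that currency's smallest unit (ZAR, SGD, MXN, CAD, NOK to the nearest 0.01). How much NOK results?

EUR 8,110.00 ÷ 0.05990 = ZAR 135,392.32
ZAR 135,392.32 ÷ 11.00 = SGD 12,308.39
SGD 12,308.39 ÷ 0.08410 = MXN 146,354.22
MXN 146,354.22 ÷ 12.07 = CAD 12,125.45
CAD 12,125.45 ÷ 0.1274 = NOK 95,176.22

NOK 95,176.22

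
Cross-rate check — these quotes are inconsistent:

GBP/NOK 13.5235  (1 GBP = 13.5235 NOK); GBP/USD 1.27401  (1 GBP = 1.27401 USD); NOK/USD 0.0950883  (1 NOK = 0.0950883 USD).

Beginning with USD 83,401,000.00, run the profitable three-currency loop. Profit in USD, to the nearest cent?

Profit: USD 780,102.55

Profitable loop is USD → GBP → NOK → USD:
USD 83,401,000.00 ÷ 1.27401 = GBP 65,463,379.41
GBP 65,463,379.41 × 13.5235 = NOK 885,294,011.43
NOK 885,294,011.43 × 0.0950883 = USD 84,181,102.55
Profit = USD 84,181,102.55 − USD 83,401,000.00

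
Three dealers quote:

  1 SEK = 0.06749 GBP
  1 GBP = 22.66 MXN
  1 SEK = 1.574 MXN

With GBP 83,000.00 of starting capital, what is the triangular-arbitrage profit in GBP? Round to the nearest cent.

Profitable loop is GBP → SEK → MXN → GBP:
GBP 83,000.00 ÷ 0.06749 = SEK 1,229,811.82
SEK 1,229,811.82 × 1.574 = MXN 1,935,723.81
MXN 1,935,723.81 ÷ 22.66 = GBP 85,424.70
Profit = GBP 85,424.70 − GBP 83,000.00

Profit: GBP 2,424.70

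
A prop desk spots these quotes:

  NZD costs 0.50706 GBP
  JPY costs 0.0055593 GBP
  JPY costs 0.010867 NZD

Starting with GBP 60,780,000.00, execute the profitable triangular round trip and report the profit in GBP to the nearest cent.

Profit: GBP 541,361.30

Profitable loop is GBP → NZD → JPY → GBP:
GBP 60,780,000.00 ÷ 0.50706 = NZD 119,867,471.31
NZD 119,867,471.31 ÷ 0.010867 = JPY 11,030,410,537
JPY 11,030,410,537 × 0.0055593 = GBP 61,321,361.30
Profit = GBP 61,321,361.30 − GBP 60,780,000.00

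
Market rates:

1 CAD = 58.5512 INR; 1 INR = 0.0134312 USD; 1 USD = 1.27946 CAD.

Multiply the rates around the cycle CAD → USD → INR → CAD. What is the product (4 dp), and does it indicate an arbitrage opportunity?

Around CAD → USD → INR → CAD: 1 ÷ 1.27946 ÷ 0.0134312 ÷ 58.5512 = 0.993854
Product < 1; profitable direction is CAD → INR → USD → CAD.

0.9939 (arbitrage exists)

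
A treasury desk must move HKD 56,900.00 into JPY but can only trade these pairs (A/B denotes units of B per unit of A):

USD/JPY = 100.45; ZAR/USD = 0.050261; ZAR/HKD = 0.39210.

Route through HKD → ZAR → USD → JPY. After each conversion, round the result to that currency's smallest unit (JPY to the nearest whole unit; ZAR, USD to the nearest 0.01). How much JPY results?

JPY 732,650

HKD 56,900.00 ÷ 0.39210 = ZAR 145,116.04
ZAR 145,116.04 × 0.050261 = USD 7,293.68
USD 7,293.68 × 100.45 = JPY 732,650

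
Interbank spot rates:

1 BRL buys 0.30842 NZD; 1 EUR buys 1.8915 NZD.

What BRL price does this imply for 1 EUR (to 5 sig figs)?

EUR/BRL = 6.1329

1 EUR × 1.8915 = 1.8915 NZD
1.8915 NZD ÷ 0.30842 = 6.13287 BRL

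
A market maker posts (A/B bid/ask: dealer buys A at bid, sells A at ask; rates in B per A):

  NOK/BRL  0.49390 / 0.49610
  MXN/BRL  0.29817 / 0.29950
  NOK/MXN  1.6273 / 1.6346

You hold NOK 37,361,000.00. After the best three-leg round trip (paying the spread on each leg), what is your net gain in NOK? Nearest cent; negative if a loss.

Net profit: NOK 331,001.25

Best loop NOK → BRL → MXN → NOK:
NOK 37,361,000.00 × 0.49390 (sell NOK at bid) = BRL 18,452,597.90
BRL 18,452,597.90 ÷ 0.29950 (buy MXN at ask) = MXN 61,611,345.24
MXN 61,611,345.24 ÷ 1.6346 (buy NOK at ask) = NOK 37,692,001.25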